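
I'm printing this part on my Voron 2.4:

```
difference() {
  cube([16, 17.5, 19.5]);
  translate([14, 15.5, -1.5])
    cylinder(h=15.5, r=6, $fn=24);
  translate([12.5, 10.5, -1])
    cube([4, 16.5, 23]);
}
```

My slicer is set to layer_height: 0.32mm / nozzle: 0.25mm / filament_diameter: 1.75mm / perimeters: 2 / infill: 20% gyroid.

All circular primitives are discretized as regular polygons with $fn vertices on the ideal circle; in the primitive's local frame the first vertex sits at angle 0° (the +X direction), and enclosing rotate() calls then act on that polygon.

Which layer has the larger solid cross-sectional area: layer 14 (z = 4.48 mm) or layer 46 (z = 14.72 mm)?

Layer 14 (z = 4.48): the cube is present — its section is the full 16×17.5 rectangle (area 280.00 mm²); the r=6 cylinder at (14, 15.5) gives a regular 24-gon of circumradius 6 (constant along its height) (area = (24/2)·6.000²·sin(360°/24) = 111.81 mm²); the cube at (12.5, 10.5) is present — its section is the full 4×16.5 rectangle (area 66.00 mm²); Taking the first minus the rest: starting from the 16×17.5 cube (280.00 mm²), the r=6 cylinder at (14, 15.5) partially overlaps it — only the 55.37 mm² overlap (of its 111.81 mm²) is removed, clipping the outline; the 4×16.5 cube at (12.5, 10.5) misses the remaining region (no effect) — area = 224.63 mm². So its area = 224.63 mm². Layer 46 (z = 14.72): the cube is present — its section is the full 16×17.5 rectangle (area 280.00 mm²); the cylinder at (14, 15.5) is not intersected at this z (z outside [-1.5, 14]); the 4×16.5 cube at (12.5, 10.5) contributes its full rectangle (area 66.00 mm²); Taking the first minus the rest: starting from the 16×17.5 cube (280.00 mm²), the 4×16.5 cube at (12.5, 10.5) partially overlaps it — only the 24.50 mm² overlap (of its 66.00 mm²) is removed, clipping the outline — area = 255.50 mm². So its area = 255.50 mm². Layer 46 is larger (255.50 vs 224.63 mm²).

layer 46 (z = 14.72 mm)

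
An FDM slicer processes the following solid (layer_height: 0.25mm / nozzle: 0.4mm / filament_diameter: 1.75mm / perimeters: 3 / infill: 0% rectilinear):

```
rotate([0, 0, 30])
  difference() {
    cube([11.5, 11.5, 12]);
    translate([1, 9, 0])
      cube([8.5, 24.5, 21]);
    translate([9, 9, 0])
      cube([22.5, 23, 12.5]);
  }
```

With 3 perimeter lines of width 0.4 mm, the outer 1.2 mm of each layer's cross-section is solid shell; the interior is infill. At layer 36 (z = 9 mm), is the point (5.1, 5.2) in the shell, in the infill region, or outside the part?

infill

At z = 9 mm: the cube is present — its section is the full 11.5×11.5 rectangle; the cube at (1, 9) (footprint 8.5×24.5) is included at this height; the cube at (9, 9) is present — its section is the full 22.5×23 rectangle; Taking the first minus the rest: starting from the 11.5×11.5 cube, the 8.5×24.5 cube at (1, 9) partially overlaps it — only the 21.25 mm² overlap (of its 208.25 mm²) is removed, clipping the outline; the 22.5×23 cube at (9, 9) partially overlaps it — only the 5.00 mm² overlap (of its 517.50 mm²) is removed, clipping the outline — 1 connected region; (rotated 30° about Z; rotation is an isometry so areas/perimeters/island counts are preserved). Overall, the cross-section is a single solid region. Undo the 30° rotation: the query point maps to (7.017, 1.953) in the un-rotated model frame. The nearest boundary edge runs (11.50, 0.00)→(0.00, 0.00); distance from the point to it = 1.95 mm. The point is inside the cross-section and 1.95 mm from the nearest boundary — more than the 1.2 mm shell width (3 × 0.4), so it's in the infill interior.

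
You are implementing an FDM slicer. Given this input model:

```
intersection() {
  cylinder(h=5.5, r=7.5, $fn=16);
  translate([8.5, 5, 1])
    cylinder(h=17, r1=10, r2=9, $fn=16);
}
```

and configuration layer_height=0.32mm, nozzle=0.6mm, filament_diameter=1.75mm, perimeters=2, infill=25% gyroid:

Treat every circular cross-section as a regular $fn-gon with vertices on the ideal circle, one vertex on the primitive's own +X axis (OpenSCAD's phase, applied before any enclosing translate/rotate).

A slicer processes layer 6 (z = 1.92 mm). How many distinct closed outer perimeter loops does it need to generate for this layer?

1

At z = 1.92 mm: the cylinder: section is a regular 16-gon, circumradius r=7.5; the cone at (8.5, 5) (r1=10→r2=9) has section circumradius 9.946 here — a regular 16-gon; After intersecting: the cone at (8.5, 5) partially overlaps the r=7.5 cylinder; clipping to the common part keeps 71.54 mm² — 1 connected region. The result has 1 disconnected region.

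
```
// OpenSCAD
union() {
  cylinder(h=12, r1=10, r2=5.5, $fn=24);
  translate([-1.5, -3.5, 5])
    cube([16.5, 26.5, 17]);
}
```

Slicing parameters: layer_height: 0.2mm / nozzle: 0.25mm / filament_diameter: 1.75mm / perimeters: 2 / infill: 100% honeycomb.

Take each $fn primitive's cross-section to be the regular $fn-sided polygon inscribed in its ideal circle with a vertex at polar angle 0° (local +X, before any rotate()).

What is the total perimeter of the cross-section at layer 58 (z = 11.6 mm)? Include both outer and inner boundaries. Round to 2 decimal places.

92.42 mm

At z = 11.6 mm: the cone: at t=0.967 of its height the radius interpolates to r₁+(r₂−r₁)t = 5.650, giving a regular 24-gon of that circumradius (perimeter = 2·24·5.650·sin(180°/24) = 35.40 mm); the cube at (-1.5, -3.5) is present — its section is the full 16.5×26.5 rectangle (perimeter 86.00 mm); Merging all regions: the regions partially overlap (shared area 56.66 mm²), so the edge portions inside another operand are dropped and the merged outline is re-measured after clipping — boundary = 92.42 mm. Overall, the cross-section is a single solid region. Total boundary length (outer) = 92.42 mm.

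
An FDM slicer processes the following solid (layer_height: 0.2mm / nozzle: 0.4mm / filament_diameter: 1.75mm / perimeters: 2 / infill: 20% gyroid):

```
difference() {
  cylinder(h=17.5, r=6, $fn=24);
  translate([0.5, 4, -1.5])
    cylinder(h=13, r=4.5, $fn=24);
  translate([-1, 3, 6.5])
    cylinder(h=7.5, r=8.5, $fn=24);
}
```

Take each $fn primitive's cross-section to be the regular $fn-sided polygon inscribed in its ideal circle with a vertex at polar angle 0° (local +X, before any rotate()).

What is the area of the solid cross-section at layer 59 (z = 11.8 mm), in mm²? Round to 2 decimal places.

At z = 11.8 mm: the r=6 cylinder gives a regular 24-gon of circumradius 6 (constant along its height) (area = (24/2)·6.000²·sin(360°/24) = 111.81 mm²); the cylinder at (0.5, 4) does not reach this height (z outside [-1.5, 11.5]); the r=8.5 cylinder at (-1, 3) contributes a regular 24-gon of circumradius 8.5 (area = (24/2)·8.500²·sin(360°/24) = 224.40 mm²); After the difference (first − rest): starting from the r=6 cylinder (111.81 mm²), the r=8.5 cylinder at (-1, 3) partially overlaps it — only the 107.60 mm² overlap (of its 224.40 mm²) is removed, clipping the outline — area = 4.21 mm². Overall, the cross-section is a single solid region. Net area = 4.21 mm².

4.21 mm²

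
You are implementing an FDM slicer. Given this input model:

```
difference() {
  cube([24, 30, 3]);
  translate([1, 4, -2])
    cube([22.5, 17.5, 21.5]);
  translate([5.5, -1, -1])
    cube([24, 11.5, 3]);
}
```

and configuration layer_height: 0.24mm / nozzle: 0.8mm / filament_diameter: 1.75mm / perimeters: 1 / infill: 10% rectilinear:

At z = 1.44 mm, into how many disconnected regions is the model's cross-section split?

At z = 1.44 mm: the cube is present — its section is the full 24×30 rectangle; the 22.5×17.5 cube at (1, 4) contributes its full rectangle; the cube at (5.5, -1) is present — its section is the full 24×11.5 rectangle; Subtracting the remaining from the first: starting from the 24×30 cube, the 22.5×17.5 cube at (1, 4) lies wholly inside it (removes its full 393.75 mm² and its 80.00 mm outline becomes a hole wall); the 24×11.5 cube at (5.5, -1) partially overlaps it — only the 77.25 mm² overlap (of its 276.00 mm²) is removed, clipping the outline — 1 connected region. The result has 1 disconnected region.

1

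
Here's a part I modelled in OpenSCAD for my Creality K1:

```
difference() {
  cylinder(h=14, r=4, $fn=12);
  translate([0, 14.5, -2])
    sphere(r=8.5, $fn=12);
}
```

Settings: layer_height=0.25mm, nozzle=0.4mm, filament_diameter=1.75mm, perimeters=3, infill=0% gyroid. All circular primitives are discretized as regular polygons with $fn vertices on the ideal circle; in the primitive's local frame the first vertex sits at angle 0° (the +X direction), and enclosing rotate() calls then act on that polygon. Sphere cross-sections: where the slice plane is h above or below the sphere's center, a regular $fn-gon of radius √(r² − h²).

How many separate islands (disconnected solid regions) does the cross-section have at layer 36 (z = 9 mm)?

1

At z = 9 mm: the r=4 cylinder contributes a regular 12-gon of circumradius 4; the sphere at (0, 14.5) is absent (|z−center|=11.000 > r=8.5); After the difference (first − rest): none of the subtracted shapes is present at this height, so the r=4 cylinder is unchanged — 1 connected region. Overall, the cross-section is a single solid region. Island count = 1.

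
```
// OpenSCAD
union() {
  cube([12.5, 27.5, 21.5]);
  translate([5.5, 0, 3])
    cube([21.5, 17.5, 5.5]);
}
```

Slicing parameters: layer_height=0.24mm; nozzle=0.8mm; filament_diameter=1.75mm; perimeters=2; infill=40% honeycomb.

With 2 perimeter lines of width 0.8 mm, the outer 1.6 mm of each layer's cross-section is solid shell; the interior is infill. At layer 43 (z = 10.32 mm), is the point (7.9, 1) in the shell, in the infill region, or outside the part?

shell

At z = 10.32 mm: the 12.5×27.5 cube contributes its full rectangle; the cube at (5.5, 0) is absent (z outside [3, 8.5]); Taking the union: only the 12.5×27.5 cube is present, so the union is just that shape — 1 connected region. Overall, the cross-section is a single solid region. The nearest boundary edge runs (0.00, 0.00)→(12.50, 0.00); distance from the point to it = 1.00 mm. The point is inside the cross-section, 1.00 mm from the nearest boundary — within the 1.6 mm shell band (2 × 0.8).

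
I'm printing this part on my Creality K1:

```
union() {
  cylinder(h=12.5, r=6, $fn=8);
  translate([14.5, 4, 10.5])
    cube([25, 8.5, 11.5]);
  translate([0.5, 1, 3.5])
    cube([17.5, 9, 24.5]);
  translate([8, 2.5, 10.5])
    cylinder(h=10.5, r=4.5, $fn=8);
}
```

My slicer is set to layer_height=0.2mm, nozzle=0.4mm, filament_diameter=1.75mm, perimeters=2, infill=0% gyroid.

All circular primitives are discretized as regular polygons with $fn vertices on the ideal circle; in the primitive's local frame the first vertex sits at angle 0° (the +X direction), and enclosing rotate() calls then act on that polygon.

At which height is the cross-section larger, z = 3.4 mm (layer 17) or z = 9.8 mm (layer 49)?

layer 49 (z = 9.8 mm)

Layer 17 (z = 3.4): the r=6 cylinder gives a regular 8-gon of circumradius 6 (constant along its height) (area = (8/2)·6.000²·sin(360°/8) = 101.82 mm²); the cube at (14.5, 4) is absent (z outside [10.5, 22]); the cube at (0.5, 1) is absent (z outside [3.5, 28]); the cylinder at (8, 2.5) is not intersected at this z (z outside [10.5, 21]); Merging all regions: only the r=6 cylinder is present, so the union is just that shape — area = 101.82 mm². So its area = 101.82 mm². Layer 49 (z = 9.8): the cylinder: section is a regular 8-gon, circumradius r=6 (area = (8/2)·6.000²·sin(360°/8) = 101.82 mm²); the cube at (14.5, 4) is not intersected at this z (z outside [10.5, 22]); the cube at (0.5, 1) is present — its section is the full 17.5×9 rectangle (area 157.50 mm²); the cylinder at (8, 2.5) is absent (z outside [10.5, 21]); Combining (union): the regions partially overlap — summed areas 259.32 mm² minus the doubly-counted overlap 17.21 mm² gives 242.11 mm² — area = 242.11 mm². So its area = 242.11 mm². Layer 49 is larger (242.11 vs 101.82 mm²).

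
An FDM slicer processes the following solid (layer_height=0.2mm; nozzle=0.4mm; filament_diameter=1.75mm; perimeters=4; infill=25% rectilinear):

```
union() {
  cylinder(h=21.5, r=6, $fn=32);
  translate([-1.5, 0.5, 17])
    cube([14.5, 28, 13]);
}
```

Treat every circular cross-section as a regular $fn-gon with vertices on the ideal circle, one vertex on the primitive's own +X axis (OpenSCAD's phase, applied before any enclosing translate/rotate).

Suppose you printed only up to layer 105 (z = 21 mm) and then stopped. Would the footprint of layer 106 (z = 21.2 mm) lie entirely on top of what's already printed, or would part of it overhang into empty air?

Compare the two slices. At z = 21: the cylinder: section is a regular 32-gon, circumradius r=6 (area = (32/2)·6.000²·sin(360°/32) = 112.37 mm²); the 14.5×28 cube at (-1.5, 0.5) contributes its full rectangle (area 406.00 mm²); Merging all regions: the regions partially overlap — summed areas 518.37 mm² minus the doubly-counted overlap 33.23 mm² gives 485.14 mm² — area = 485.14 mm². At z = 21.2: the cylinder: section is a regular 32-gon, circumradius r=6 (area = (32/2)·6.000²·sin(360°/32) = 112.37 mm²); the cube at (-1.5, 0.5) is present — its section is the full 14.5×28 rectangle (area 406.00 mm²); Taking the union: the regions partially overlap — summed areas 518.37 mm² minus the doubly-counted overlap 33.23 mm² gives 485.14 mm² — area = 485.14 mm². Checking containment: the cross-section at z = 21.2 is a subset of the cross-section at z = 21.

entirely on top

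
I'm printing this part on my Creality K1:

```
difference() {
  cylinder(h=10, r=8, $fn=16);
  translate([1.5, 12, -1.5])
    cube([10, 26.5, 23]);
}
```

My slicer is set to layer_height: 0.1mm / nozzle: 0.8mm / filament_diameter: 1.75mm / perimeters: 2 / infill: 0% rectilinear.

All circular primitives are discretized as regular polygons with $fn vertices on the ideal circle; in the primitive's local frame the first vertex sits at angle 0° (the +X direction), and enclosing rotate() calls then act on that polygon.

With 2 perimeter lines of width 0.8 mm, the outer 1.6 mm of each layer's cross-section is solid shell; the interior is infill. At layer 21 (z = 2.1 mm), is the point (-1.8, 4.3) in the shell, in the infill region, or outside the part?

At z = 2.1 mm: the r=8 cylinder gives a regular 16-gon of circumradius 8 (constant along its height); the 10×26.5 cube at (1.5, 12) contributes its full rectangle; Taking the first minus the rest: starting from the r=8 cylinder, the 10×26.5 cube at (1.5, 12) misses the remaining region (no effect) — 1 connected region. Overall, the cross-section is a single solid region. The nearest boundary edge runs (-5.66, 5.66)→(-3.06, 7.39); distance from the point to it = 3.27 mm. The point is inside the cross-section and 3.27 mm from the nearest boundary — more than the 1.6 mm shell width (2 × 0.8), so it's in the infill interior.

infill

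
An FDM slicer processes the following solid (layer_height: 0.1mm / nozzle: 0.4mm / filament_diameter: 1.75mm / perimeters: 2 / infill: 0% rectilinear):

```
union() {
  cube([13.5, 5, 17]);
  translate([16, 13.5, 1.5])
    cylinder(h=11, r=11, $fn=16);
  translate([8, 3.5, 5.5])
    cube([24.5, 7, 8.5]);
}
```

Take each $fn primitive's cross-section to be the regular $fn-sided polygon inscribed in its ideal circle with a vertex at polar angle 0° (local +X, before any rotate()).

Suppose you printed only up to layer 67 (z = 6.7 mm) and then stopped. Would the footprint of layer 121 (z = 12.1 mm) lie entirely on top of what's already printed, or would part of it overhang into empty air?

Compare the two slices. At z = 6.7: the 13.5×5 cube contributes its full rectangle (area 67.50 mm²); the cylinder at (16, 13.5): section is a regular 16-gon, circumradius r=11 (area = (16/2)·11.000²·sin(360°/16) = 370.44 mm²); the 24.5×7 cube at (8, 3.5) contributes its full rectangle (area 171.50 mm²); Combining (union): the regions partially overlap — summed areas 609.44 mm² minus the doubly-counted overlap 118.65 mm² gives 490.79 mm² — area = 490.79 mm². At z = 12.1: the cube (footprint 13.5×5) is included at this height (area 67.50 mm²); the r=11 cylinder at (16, 13.5) gives a regular 16-gon of circumradius 11 (constant along its height) (area = (16/2)·11.000²·sin(360°/16) = 370.44 mm²); the cube at (8, 3.5) (footprint 24.5×7) is included at this height (area 171.50 mm²); Merging all regions: the regions partially overlap — summed areas 609.44 mm² minus the doubly-counted overlap 118.65 mm² gives 490.79 mm² — area = 490.79 mm². Checking containment: the cross-section at z = 12.1 is a subset of the cross-section at z = 6.7.

entirely on top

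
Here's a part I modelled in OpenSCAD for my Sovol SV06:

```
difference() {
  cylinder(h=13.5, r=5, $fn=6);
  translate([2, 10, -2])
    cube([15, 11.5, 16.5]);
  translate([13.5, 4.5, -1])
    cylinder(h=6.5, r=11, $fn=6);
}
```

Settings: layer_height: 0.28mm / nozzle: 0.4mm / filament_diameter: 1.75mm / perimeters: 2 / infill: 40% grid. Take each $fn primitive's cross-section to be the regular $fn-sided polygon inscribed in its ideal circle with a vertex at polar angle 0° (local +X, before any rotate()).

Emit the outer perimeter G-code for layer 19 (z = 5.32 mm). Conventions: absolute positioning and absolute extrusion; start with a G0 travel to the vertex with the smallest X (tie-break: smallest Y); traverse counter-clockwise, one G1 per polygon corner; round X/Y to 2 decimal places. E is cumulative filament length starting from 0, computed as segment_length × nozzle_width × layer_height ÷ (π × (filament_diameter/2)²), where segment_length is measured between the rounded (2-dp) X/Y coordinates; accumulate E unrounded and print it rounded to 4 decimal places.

At z = 5.32 mm: the r=5 cylinder gives a regular 6-gon of circumradius 5 (constant along its height); the cube at (2, 10) (footprint 15×11.5) is included at this height; the r=11 cylinder at (13.5, 4.5) contributes a regular 6-gon of circumradius 11; Subtracting the remaining from the first: starting from the r=5 cylinder, the 15×11.5 cube at (2, 10) misses the remaining region (no effect); the r=11 cylinder at (13.5, 4.5) misses the remaining region (no effect) — 1 connected region. The outline is a single polygon with 6 vertices. Extrusion per mm of travel: 0.4 × 0.28 / (π × 0.875²) = 0.046564. Accumulating E over each segment gives final E = 1.3969.

G0 X-5.00 Y0.00 Z5.32
G1 X-2.50 Y-4.33 E0.2328
G1 X2.50 Y-4.33 E0.4656
G1 X5.00 Y0.00 E0.6985
G1 X2.50 Y4.33 E0.9313
G1 X-2.50 Y4.33 E1.1641
G1 X-5.00 Y0.00 E1.3969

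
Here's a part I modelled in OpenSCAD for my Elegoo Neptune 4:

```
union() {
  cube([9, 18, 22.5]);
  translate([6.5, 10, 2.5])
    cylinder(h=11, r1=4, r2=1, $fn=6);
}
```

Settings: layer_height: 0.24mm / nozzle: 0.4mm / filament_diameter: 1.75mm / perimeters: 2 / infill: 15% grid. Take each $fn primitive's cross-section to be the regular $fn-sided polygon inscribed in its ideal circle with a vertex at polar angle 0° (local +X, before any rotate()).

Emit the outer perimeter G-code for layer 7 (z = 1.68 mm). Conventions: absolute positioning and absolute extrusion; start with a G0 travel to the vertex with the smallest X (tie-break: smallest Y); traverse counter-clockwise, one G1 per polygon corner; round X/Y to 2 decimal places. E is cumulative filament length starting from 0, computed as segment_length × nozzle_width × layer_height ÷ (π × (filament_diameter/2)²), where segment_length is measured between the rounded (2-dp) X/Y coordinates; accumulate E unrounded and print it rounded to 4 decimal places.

At z = 1.68 mm: the cube is present — its section is the full 9×18 rectangle; the cone at (6.5, 10) does not reach this height (z outside [2.5, 13.5]); Taking the union: only the 9×18 cube is present, so the union is just that shape — 1 connected region. The outline is a single polygon with 4 vertices. Extrusion per mm of travel: 0.4 × 0.24 / (π × 0.875²) = 0.039912. Accumulating E over each segment gives final E = 2.1553.

G0 X0.00 Y0.00 Z1.68
G1 X9.00 Y0.00 E0.3592
G1 X9.00 Y18.00 E1.0776
G1 X0.00 Y18.00 E1.4368
G1 X0.00 Y0.00 E2.1553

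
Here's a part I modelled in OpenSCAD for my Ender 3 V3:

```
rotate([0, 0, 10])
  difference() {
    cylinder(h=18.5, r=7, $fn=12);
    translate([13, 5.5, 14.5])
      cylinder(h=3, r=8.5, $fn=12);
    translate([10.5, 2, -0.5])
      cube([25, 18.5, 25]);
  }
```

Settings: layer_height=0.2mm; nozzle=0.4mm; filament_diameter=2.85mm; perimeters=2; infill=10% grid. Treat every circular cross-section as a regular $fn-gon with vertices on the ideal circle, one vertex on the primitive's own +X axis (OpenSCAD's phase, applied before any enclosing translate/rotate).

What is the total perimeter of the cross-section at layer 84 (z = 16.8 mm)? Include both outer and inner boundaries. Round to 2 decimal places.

At z = 16.8 mm: the cylinder: section is a regular 12-gon, circumradius r=7 (perimeter = 2·12·7.000·sin(180°/12) = 43.48 mm); the r=8.5 cylinder at (13, 5.5) contributes a regular 12-gon of circumradius 8.5 (perimeter = 2·12·8.500·sin(180°/12) = 52.80 mm); the 25×18.5 cube at (10.5, 2) contributes its full rectangle (perimeter 87.00 mm); Subtracting the remaining from the first: starting from the r=7 cylinder, the r=8.5 cylinder at (13, 5.5) partially overlaps it — only the 3.74 mm² overlap (of its 216.75 mm²) is removed, clipping the outline; the 25×18.5 cube at (10.5, 2) misses the remaining region (no effect) — boundary = 43.46 mm; (rotated 10° about Z; rotation is an isometry so areas/perimeters/island counts are preserved). Overall, the cross-section is a single solid region. Total boundary length (outer) = 43.46 mm.

43.46 mm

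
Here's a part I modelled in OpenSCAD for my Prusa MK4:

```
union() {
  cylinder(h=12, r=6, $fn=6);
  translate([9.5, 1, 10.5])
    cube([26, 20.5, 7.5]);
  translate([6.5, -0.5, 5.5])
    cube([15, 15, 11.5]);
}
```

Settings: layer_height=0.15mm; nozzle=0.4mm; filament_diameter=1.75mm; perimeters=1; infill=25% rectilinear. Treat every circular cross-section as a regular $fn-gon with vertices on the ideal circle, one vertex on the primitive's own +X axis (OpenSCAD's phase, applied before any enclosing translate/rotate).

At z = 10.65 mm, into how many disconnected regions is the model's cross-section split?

2

At z = 10.65 mm: the r=6 cylinder contributes a regular 6-gon of circumradius 6; the cube at (9.5, 1) is present — its section is the full 26×20.5 rectangle; the cube at (6.5, -0.5) is present — its section is the full 15×15 rectangle; Merging all regions: the regions partially overlap (shared area 162.00 mm²), so overlapping operands fuse into one piece — 2 connected regions. The result has 2 disconnected regions.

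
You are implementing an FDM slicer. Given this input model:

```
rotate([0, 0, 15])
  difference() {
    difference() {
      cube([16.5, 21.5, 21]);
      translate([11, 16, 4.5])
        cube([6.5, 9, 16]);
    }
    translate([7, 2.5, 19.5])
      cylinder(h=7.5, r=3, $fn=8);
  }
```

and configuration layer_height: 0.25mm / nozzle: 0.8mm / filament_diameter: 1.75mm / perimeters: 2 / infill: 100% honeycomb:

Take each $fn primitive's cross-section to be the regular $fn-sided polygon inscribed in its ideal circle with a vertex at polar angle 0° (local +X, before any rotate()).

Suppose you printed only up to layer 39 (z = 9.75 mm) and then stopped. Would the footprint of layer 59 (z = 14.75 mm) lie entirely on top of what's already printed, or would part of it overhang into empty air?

Compare the two slices. At z = 9.75: the cube is present — its section is the full 16.5×21.5 rectangle (area 354.75 mm²); the cube at (11, 16) (footprint 6.5×9) is included at this height (area 58.50 mm²); After the difference (first − rest): starting from the 16.5×21.5 cube (354.75 mm²), the 6.5×9 cube at (11, 16) partially overlaps it — only the 30.25 mm² overlap (of its 58.50 mm²) is removed, clipping the outline — area = 324.50 mm²; the cylinder at (7, 2.5) is not intersected at this z (z outside [19.5, 27]); After the difference (first − rest): none of the subtracted shapes is present at this height, so that combined region is unchanged — area = 324.50 mm²; (whole slice rotated 15° about Z — lengths, areas and connectivity unchanged). At z = 14.75: the cube (footprint 16.5×21.5) is included at this height (area 354.75 mm²); the cube at (11, 16) is present — its section is the full 6.5×9 rectangle (area 58.50 mm²); Taking the first minus the rest: starting from the 16.5×21.5 cube (354.75 mm²), the 6.5×9 cube at (11, 16) partially overlaps it — only the 30.25 mm² overlap (of its 58.50 mm²) is removed, clipping the outline — area = 324.50 mm²; the cylinder at (7, 2.5) is not intersected at this z (z outside [19.5, 27]); Taking the first minus the rest: none of the subtracted shapes is present at this height, so the result so far is unchanged — area = 324.50 mm²; (whole slice rotated 15° about Z — lengths, areas and connectivity unchanged). Checking containment: the cross-section at z = 14.75 is a subset of the cross-section at z = 9.75.

entirely on top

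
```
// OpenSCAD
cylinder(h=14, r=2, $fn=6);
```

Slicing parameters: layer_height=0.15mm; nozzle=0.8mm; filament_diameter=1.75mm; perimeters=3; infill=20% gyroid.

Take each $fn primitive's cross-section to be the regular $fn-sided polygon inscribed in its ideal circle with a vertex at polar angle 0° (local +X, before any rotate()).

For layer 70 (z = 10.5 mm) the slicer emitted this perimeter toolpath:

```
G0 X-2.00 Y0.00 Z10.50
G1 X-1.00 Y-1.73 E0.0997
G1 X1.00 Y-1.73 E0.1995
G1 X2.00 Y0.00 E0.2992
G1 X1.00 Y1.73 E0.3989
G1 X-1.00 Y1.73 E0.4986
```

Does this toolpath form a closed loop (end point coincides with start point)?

no

Start point (G0): (-2.00, 0.00). End point (last G1): the path does not return to the start — open.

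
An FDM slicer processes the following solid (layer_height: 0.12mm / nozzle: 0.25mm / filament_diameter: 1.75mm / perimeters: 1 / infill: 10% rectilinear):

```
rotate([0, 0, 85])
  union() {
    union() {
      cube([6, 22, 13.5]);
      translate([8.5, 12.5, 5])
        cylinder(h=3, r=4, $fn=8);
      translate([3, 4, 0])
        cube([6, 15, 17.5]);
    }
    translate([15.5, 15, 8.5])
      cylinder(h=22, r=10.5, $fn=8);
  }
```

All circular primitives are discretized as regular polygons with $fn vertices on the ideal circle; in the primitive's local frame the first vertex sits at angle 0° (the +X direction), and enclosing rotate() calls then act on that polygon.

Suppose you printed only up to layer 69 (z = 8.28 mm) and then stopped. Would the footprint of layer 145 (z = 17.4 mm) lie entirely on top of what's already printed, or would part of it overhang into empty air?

part overhangs

Compare the two slices. At z = 8.28: the cube (footprint 6×22) is included at this height (area 132.00 mm²); the cylinder at (8.5, 12.5) is absent (z outside [5, 8]); the cube at (3, 4) (footprint 6×15) is included at this height (area 90.00 mm²); Combining (union): the regions partially overlap — summed areas 222.00 mm² minus the doubly-counted overlap 45.00 mm² gives 177.00 mm² — area = 177.00 mm²; the cylinder at (15.5, 15) is not intersected at this z (z outside [8.5, 30.5]); Combining (union): only the result so far is present, so the union is just that shape — area = 177.00 mm²; (rotated 85° about Z; rotation is an isometry so areas/perimeters/island counts are preserved). At z = 17.4: the cube is absent (z outside [0, 13.5]); the cylinder at (8.5, 12.5) is absent (z outside [5, 8]); the 6×15 cube at (3, 4) contributes its full rectangle (area 90.00 mm²); Merging all regions: only the 6×15 cube at (3, 4) is present, so the union is just that shape — area = 90.00 mm²; the r=10.5 cylinder at (15.5, 15) contributes a regular 8-gon of circumradius 10.5 (area = (8/2)·10.500²·sin(360°/8) = 311.83 mm²); Taking the union: the regions partially overlap — summed areas 401.83 mm² minus the doubly-counted overlap 31.15 mm² gives 370.69 mm² — area = 370.69 mm²; (rotated 85° about Z; rotation is an isometry so areas/perimeters/island counts are preserved). Checking containment: at z = 17.4 the cross-section extends beyond the z = 8.28 cross-section by about 280.69 mm².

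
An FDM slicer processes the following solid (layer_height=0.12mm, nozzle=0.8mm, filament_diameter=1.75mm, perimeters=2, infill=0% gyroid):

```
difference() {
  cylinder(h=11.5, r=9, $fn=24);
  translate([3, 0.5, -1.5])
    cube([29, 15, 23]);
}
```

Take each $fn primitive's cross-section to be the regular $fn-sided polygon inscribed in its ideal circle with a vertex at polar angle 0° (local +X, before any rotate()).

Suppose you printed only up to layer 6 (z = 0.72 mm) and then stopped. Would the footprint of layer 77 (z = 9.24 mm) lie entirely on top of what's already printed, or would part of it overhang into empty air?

entirely on top

Compare the two slices. At z = 0.72: the cylinder: section is a regular 24-gon, circumradius r=9 (area = (24/2)·9.000²·sin(360°/24) = 251.57 mm²); the cube at (3, 0.5) is present — its section is the full 29×15 rectangle (area 435.00 mm²); Subtracting the remaining from the first: starting from the r=9 cylinder (251.57 mm²), the 29×15 cube at (3, 0.5) partially overlaps it — only the 33.57 mm² overlap (of its 435.00 mm²) is removed, clipping the outline — area = 218.01 mm². At z = 9.24: the cylinder: section is a regular 24-gon, circumradius r=9 (area = (24/2)·9.000²·sin(360°/24) = 251.57 mm²); the cube at (3, 0.5) is present — its section is the full 29×15 rectangle (area 435.00 mm²); After the difference (first − rest): starting from the r=9 cylinder (251.57 mm²), the 29×15 cube at (3, 0.5) partially overlaps it — only the 33.57 mm² overlap (of its 435.00 mm²) is removed, clipping the outline — area = 218.01 mm². Checking containment: the cross-section at z = 9.24 is a subset of the cross-section at z = 0.72.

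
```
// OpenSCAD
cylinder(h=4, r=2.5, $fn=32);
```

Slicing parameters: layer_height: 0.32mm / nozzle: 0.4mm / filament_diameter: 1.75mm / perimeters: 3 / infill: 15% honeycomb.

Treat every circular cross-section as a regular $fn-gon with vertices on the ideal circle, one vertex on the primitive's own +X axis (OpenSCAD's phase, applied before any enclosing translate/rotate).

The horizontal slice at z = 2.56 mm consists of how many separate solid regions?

1

At z = 2.56 mm: the cylinder: section is a regular 32-gon, circumradius r=2.5. The result has 1 disconnected region.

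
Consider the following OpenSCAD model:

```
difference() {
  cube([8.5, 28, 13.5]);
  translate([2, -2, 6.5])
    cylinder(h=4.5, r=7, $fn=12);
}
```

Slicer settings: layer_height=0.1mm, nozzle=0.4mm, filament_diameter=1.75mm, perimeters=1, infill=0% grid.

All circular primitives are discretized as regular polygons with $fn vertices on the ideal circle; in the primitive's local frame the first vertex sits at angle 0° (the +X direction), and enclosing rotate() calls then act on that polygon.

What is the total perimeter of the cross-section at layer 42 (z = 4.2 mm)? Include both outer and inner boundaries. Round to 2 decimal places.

At z = 4.2 mm: the cube is present — its section is the full 8.5×28 rectangle (perimeter 73.00 mm); the cylinder at (2, -2) does not reach this height (z outside [6.5, 11]); After the difference (first − rest): none of the subtracted shapes is present at this height, so the 8.5×28 cube is unchanged — boundary = 73.00 mm. Overall, the cross-section is a single solid region. Total boundary length (outer) = 73.00 mm.

73.00 mm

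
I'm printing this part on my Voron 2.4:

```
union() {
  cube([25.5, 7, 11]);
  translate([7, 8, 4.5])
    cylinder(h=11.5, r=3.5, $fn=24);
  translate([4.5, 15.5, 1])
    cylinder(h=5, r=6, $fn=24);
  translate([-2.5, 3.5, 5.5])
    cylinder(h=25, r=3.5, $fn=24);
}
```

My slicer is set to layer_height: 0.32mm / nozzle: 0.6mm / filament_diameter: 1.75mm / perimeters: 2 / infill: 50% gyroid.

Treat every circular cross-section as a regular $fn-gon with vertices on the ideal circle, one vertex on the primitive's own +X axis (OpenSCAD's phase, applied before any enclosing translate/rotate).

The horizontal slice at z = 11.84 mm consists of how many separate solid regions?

At z = 11.84 mm: the cube is not intersected at this z (z outside [0, 11]); the cylinder at (7, 8): section is a regular 24-gon, circumradius r=3.5; the cylinder at (4.5, 15.5) is absent (z outside [1, 6]); the r=3.5 cylinder at (-2.5, 3.5) contributes a regular 24-gon of circumradius 3.5; Combining (union): the 2 present regions are separate (no shared area or edge), so areas and boundary lengths simply add and each stays a separate island — 2 connected regions. The result has 2 disconnected regions.

2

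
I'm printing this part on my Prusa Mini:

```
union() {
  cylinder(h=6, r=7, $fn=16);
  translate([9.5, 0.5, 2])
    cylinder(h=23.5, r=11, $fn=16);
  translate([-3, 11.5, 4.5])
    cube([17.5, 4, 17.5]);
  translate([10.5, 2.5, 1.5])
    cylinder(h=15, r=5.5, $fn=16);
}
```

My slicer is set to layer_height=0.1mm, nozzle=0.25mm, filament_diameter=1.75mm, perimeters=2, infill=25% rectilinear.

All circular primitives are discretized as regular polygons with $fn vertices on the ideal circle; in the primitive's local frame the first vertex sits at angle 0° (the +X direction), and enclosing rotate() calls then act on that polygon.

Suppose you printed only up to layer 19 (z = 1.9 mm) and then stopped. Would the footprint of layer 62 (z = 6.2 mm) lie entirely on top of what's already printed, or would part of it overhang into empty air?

Compare the two slices. At z = 1.9: the r=7 cylinder gives a regular 16-gon of circumradius 7 (constant along its height) (area = (16/2)·7.000²·sin(360°/16) = 150.01 mm²); the cylinder at (9.5, 0.5) is not intersected at this z (z outside [2, 25.5]); the cube at (-3, 11.5) does not reach this height (z outside [4.5, 22]); the r=5.5 cylinder at (10.5, 2.5) contributes a regular 16-gon of circumradius 5.5 (area = (16/2)·5.500²·sin(360°/16) = 92.61 mm²); Combining (union): the regions partially overlap — summed areas 242.62 mm² minus the doubly-counted overlap 6.16 mm² gives 236.46 mm² — area = 236.46 mm². At z = 6.2: the cylinder is not intersected at this z (z outside [0, 6]); the cylinder at (9.5, 0.5): section is a regular 16-gon, circumradius r=11 (area = (16/2)·11.000²·sin(360°/16) = 370.44 mm²); the 17.5×4 cube at (-3, 11.5) contributes its full rectangle (area 70.00 mm²); the cylinder at (10.5, 2.5): section is a regular 16-gon, circumradius r=5.5 (area = (16/2)·5.500²·sin(360°/16) = 92.61 mm²); Taking the union: the regions partially overlap — summed areas 533.05 mm² minus the doubly-counted overlap 92.61 mm² gives 440.44 mm² — area = 440.44 mm². Checking containment: at z = 6.2 the cross-section extends beyond the z = 1.9 cross-section by about 271.28 mm².

part overhangs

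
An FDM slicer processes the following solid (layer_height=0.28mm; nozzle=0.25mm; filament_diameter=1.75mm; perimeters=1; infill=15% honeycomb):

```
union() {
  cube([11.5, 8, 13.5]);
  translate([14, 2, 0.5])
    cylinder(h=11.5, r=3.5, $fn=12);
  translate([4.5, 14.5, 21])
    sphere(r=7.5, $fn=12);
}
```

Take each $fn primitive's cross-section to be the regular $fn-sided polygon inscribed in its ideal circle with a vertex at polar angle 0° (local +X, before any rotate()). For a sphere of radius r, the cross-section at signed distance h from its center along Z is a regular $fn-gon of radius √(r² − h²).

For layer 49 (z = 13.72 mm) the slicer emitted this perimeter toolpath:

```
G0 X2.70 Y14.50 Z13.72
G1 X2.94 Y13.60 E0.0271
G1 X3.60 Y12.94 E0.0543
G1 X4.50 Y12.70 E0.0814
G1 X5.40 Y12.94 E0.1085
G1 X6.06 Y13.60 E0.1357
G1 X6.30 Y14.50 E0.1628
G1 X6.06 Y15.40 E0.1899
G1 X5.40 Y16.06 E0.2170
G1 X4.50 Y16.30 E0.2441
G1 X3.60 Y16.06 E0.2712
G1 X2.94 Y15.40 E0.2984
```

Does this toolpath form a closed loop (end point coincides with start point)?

Start point (G0): (2.70, 14.50). End point (last G1): the path does not return to the start — open.

no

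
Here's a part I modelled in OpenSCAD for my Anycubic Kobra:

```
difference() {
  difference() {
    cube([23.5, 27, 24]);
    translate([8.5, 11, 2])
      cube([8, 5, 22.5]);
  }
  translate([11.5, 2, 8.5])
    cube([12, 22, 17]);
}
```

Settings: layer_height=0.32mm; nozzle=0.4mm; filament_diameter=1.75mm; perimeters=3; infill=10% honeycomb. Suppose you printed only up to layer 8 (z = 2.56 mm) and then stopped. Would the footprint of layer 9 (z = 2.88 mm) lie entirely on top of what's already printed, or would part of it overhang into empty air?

Compare the two slices. At z = 2.56: the cube is present — its section is the full 23.5×27 rectangle (area 634.50 mm²); the 8×5 cube at (8.5, 11) contributes its full rectangle (area 40.00 mm²); Subtracting the remaining from the first: starting from the 23.5×27 cube (634.50 mm²), the 8×5 cube at (8.5, 11) lies wholly inside it (removes its full 40.00 mm² and its 26.00 mm outline becomes a hole wall) — area = 594.50 mm²; the cube at (11.5, 2) does not reach this height (z outside [8.5, 25.5]); Subtracting the remaining from the first: none of the subtracted shapes is present at this height, so the result so far is unchanged — area = 594.50 mm². At z = 2.88: the cube is present — its section is the full 23.5×27 rectangle (area 634.50 mm²); the cube at (8.5, 11) (footprint 8×5) is included at this height (area 40.00 mm²); Taking the first minus the rest: starting from the 23.5×27 cube (634.50 mm²), the 8×5 cube at (8.5, 11) lies wholly inside it (removes its full 40.00 mm² and its 26.00 mm outline becomes a hole wall) — area = 594.50 mm²; the cube at (11.5, 2) is not intersected at this z (z outside [8.5, 25.5]); Subtracting the remaining from the first: none of the subtracted shapes is present at this height, so that combined region is unchanged — area = 594.50 mm². Checking containment: the cross-section at z = 2.88 is a subset of the cross-section at z = 2.56.

entirely on top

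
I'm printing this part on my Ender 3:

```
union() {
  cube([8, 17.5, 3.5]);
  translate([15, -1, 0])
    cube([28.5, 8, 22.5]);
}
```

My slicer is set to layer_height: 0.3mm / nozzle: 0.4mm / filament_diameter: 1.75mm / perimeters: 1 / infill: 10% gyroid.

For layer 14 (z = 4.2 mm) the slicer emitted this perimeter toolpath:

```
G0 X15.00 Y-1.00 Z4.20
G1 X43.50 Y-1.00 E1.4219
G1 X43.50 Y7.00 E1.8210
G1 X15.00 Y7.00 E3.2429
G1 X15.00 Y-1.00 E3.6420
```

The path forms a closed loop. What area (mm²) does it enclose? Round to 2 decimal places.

228.00 mm²

Apply the shoelace formula to the sequence of (X, Y) vertices; enclosed area = 228.00 mm².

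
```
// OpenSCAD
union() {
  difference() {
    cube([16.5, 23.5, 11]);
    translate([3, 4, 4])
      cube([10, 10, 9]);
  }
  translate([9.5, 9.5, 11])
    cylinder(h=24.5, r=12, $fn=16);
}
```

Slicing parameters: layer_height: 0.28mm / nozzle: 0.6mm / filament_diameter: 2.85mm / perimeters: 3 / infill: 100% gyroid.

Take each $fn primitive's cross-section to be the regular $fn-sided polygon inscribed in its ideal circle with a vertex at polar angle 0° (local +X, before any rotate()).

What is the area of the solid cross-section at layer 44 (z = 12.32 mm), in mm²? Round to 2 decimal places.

At z = 12.32 mm: the cube is not intersected at this z (z outside [0, 11]); the 10×10 cube at (3, 4) contributes its full rectangle (area 100.00 mm²); Taking the first minus the rest: the first operand is absent here, so nothing remains; the r=12 cylinder at (9.5, 9.5) gives a regular 16-gon of circumradius 12 (constant along its height) (area = (16/2)·12.000²·sin(360°/16) = 440.85 mm²); Combining (union): only the r=12 cylinder at (9.5, 9.5) is present, so the union is just that shape — area = 440.85 mm². Overall, the cross-section is a single solid region. Net area = 440.85 mm².

440.85 mm²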